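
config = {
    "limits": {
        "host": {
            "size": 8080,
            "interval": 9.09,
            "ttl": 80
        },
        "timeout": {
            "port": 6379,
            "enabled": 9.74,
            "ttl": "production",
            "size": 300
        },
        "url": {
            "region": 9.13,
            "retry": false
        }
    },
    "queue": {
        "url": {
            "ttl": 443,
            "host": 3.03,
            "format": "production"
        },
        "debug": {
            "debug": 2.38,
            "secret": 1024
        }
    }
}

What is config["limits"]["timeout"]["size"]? 300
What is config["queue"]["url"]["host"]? 3.03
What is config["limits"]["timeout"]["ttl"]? "production"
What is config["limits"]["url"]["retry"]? False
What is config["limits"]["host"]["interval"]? 9.09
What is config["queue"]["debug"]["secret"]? 1024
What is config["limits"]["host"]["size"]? 8080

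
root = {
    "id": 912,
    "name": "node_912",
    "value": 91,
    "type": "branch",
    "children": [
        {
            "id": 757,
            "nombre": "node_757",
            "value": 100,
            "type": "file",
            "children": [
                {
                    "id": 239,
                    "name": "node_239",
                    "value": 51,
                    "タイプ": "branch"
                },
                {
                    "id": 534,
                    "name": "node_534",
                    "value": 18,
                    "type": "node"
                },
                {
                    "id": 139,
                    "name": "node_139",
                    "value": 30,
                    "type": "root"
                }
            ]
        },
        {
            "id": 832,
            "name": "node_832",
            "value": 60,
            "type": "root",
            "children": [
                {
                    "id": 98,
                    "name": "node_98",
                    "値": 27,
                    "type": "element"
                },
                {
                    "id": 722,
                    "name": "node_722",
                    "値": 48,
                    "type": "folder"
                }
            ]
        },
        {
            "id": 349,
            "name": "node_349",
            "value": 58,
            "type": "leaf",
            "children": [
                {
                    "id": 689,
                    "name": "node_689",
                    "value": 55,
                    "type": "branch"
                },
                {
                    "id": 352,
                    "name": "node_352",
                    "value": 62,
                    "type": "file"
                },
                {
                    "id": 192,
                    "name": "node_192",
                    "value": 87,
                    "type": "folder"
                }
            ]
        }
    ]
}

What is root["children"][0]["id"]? 757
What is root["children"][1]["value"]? 60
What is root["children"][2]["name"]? "node_349"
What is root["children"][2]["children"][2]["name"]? "node_192"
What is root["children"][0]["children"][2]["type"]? "root"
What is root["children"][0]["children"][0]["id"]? 239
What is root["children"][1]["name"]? "node_832"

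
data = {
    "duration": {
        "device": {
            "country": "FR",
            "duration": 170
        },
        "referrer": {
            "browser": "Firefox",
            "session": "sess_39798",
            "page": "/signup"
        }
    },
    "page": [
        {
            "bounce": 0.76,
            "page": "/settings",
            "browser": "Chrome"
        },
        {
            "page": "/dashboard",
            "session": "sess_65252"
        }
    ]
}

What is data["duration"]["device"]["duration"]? 170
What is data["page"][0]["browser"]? "Chrome"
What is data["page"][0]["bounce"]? 0.76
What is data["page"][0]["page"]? "/settings"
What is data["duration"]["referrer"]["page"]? "/signup"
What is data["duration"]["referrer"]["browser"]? "Firefox"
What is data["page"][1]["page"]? "/dashboard"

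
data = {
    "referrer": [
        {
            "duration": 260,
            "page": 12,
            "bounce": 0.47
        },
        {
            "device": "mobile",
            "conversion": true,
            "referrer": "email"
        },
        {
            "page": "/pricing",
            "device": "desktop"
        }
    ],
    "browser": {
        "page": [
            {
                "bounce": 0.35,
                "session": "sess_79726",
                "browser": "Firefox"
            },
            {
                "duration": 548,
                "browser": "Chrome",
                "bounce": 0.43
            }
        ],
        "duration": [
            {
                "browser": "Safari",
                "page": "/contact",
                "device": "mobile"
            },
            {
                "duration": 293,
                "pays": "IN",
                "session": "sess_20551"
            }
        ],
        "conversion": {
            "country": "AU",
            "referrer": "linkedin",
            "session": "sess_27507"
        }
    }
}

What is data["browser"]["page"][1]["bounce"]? 0.43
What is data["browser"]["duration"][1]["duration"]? 293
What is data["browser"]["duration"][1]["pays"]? "IN"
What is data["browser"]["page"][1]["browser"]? "Chrome"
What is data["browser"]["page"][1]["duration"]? 548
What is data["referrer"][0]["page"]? 12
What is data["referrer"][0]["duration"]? 260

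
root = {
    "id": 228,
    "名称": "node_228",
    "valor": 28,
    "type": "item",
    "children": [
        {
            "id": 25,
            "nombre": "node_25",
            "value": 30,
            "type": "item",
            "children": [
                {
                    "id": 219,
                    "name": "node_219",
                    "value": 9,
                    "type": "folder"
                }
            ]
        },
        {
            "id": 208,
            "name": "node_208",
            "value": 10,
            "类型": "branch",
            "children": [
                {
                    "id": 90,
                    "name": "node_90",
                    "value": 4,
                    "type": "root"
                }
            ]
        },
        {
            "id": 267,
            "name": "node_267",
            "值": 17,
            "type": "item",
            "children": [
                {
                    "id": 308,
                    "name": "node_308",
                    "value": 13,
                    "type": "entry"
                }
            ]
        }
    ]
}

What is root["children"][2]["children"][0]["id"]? 308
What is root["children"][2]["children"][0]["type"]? "entry"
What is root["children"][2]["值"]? 17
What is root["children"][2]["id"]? 267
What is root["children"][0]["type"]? "item"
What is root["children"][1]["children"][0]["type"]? "root"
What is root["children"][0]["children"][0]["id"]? 219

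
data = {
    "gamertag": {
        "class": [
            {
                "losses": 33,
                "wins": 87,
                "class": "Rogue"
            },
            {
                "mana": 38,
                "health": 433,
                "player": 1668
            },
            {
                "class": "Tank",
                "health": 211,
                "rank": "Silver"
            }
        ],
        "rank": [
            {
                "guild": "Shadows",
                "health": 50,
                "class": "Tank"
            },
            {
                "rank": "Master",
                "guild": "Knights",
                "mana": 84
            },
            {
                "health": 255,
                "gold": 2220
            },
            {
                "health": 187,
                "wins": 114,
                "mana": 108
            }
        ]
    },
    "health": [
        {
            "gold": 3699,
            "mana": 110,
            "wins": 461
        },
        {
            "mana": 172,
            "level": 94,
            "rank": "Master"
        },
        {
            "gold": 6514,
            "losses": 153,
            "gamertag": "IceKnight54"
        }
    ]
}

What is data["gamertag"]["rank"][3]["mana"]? 108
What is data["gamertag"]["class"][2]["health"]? 211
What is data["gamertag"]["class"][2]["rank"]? "Silver"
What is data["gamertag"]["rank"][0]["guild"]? "Shadows"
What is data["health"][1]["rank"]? "Master"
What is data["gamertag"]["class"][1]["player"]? 1668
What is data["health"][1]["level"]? 94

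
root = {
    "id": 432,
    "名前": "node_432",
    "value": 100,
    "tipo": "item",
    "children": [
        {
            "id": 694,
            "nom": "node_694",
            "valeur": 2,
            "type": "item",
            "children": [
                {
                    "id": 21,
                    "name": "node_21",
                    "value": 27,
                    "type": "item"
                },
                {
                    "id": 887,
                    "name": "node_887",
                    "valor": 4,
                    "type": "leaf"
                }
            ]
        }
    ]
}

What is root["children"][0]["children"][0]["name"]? "node_21"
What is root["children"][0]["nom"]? "node_694"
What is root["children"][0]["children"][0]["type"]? "item"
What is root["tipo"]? "item"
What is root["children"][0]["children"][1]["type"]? "leaf"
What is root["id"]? 432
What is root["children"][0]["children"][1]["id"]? 887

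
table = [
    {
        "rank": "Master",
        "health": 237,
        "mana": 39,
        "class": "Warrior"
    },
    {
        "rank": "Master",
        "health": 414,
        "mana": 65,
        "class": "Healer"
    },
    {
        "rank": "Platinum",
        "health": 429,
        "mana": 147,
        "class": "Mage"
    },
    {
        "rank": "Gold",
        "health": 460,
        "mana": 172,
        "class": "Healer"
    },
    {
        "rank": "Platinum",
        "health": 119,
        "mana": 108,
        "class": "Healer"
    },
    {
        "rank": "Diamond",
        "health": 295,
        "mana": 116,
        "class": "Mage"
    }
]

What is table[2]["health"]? 429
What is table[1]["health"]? 414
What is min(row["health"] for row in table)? 119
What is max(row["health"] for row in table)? 460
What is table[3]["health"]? 460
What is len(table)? 6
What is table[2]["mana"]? 147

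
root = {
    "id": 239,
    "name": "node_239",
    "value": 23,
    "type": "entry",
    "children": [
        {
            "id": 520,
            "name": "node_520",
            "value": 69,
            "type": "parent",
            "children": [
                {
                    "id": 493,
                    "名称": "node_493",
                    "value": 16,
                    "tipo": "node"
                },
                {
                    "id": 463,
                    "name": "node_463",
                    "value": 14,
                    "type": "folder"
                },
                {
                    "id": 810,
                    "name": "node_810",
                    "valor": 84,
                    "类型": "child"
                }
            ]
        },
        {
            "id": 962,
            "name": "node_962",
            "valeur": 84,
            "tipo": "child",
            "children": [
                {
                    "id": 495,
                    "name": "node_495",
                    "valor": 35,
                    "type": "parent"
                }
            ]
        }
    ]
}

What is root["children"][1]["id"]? 962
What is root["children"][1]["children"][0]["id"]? 495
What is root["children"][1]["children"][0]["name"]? "node_495"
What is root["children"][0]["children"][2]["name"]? "node_810"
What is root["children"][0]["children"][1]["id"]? 463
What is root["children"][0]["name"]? "node_520"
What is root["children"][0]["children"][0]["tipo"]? "node"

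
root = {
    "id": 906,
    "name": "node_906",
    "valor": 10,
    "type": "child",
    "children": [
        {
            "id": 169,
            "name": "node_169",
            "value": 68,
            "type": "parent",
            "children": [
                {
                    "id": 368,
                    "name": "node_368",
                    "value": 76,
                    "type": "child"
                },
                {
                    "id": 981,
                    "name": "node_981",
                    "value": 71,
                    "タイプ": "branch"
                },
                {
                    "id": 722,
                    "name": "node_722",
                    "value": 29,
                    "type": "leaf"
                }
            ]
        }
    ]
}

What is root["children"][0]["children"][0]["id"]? 368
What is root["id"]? 906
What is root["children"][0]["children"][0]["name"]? "node_368"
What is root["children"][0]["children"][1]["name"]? "node_981"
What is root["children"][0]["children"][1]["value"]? 71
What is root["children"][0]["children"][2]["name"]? "node_722"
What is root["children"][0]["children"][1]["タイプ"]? "branch"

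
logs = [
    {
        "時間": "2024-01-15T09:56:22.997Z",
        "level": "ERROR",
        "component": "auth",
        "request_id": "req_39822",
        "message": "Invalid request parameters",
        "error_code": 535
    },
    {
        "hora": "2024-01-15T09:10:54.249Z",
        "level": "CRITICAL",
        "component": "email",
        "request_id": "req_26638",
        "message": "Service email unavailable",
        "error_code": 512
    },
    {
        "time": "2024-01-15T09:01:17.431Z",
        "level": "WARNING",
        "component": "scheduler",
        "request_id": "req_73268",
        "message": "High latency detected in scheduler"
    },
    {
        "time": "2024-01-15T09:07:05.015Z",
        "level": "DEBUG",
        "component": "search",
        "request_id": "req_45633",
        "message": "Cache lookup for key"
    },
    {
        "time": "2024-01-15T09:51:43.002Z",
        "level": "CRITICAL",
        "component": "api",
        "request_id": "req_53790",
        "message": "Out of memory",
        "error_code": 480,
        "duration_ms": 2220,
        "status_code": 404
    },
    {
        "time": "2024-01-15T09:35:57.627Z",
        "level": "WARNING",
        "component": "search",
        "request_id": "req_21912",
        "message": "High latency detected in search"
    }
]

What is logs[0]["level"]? "ERROR"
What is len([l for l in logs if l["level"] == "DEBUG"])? 1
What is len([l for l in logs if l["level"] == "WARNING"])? 2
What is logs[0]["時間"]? "2024-01-15T09:56:22.997Z"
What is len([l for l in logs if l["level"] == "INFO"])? 0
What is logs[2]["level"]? "WARNING"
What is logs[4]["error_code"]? 480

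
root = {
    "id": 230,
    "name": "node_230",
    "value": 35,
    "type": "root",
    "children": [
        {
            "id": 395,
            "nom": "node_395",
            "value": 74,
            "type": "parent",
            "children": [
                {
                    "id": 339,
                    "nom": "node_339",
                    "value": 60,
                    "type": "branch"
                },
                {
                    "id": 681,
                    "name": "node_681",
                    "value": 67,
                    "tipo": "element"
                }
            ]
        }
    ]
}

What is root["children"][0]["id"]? 395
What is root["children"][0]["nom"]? "node_395"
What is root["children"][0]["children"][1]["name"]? "node_681"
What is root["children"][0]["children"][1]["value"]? 67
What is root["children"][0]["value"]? 74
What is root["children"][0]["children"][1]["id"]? 681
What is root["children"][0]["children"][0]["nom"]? "node_339"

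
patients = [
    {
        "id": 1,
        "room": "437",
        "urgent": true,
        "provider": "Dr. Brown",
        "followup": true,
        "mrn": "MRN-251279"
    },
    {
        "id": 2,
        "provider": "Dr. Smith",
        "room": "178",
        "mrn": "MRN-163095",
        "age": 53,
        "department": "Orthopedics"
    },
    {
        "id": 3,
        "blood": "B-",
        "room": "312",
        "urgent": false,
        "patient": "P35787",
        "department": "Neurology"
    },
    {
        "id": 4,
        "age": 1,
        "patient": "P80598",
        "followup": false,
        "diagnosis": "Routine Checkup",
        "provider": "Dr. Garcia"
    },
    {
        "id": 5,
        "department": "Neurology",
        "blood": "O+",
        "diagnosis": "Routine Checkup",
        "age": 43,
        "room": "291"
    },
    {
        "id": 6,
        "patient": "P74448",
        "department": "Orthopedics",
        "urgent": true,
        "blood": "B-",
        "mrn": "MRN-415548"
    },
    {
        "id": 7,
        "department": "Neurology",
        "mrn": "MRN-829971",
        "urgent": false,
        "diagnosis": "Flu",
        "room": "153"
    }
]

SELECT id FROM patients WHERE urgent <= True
[1, 3, 6, 7]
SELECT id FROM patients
[1, 2, 3, 4, 5, 6, 7]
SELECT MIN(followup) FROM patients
False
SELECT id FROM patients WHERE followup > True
[]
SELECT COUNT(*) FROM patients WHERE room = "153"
1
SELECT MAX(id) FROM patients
7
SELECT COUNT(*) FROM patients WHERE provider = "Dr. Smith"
1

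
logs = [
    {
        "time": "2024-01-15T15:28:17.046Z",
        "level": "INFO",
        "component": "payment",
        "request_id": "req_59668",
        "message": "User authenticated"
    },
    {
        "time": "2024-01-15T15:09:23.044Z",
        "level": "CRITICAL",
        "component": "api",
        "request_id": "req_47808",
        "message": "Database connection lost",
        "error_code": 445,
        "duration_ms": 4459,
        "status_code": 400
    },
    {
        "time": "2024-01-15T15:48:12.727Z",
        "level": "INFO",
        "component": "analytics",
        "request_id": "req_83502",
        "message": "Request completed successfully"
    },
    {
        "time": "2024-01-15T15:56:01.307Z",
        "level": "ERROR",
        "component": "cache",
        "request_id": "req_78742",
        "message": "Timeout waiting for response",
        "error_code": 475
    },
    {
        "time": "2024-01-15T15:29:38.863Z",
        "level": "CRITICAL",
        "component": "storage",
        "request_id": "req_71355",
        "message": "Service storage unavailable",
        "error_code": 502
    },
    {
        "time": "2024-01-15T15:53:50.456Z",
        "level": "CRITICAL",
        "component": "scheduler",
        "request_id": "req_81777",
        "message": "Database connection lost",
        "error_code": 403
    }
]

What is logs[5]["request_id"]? "req_81777"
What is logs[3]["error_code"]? 475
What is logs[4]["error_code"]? 502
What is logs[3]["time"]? "2024-01-15T15:56:01.307Z"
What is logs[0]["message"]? "User authenticated"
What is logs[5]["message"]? "Database connection lost"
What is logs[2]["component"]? "analytics"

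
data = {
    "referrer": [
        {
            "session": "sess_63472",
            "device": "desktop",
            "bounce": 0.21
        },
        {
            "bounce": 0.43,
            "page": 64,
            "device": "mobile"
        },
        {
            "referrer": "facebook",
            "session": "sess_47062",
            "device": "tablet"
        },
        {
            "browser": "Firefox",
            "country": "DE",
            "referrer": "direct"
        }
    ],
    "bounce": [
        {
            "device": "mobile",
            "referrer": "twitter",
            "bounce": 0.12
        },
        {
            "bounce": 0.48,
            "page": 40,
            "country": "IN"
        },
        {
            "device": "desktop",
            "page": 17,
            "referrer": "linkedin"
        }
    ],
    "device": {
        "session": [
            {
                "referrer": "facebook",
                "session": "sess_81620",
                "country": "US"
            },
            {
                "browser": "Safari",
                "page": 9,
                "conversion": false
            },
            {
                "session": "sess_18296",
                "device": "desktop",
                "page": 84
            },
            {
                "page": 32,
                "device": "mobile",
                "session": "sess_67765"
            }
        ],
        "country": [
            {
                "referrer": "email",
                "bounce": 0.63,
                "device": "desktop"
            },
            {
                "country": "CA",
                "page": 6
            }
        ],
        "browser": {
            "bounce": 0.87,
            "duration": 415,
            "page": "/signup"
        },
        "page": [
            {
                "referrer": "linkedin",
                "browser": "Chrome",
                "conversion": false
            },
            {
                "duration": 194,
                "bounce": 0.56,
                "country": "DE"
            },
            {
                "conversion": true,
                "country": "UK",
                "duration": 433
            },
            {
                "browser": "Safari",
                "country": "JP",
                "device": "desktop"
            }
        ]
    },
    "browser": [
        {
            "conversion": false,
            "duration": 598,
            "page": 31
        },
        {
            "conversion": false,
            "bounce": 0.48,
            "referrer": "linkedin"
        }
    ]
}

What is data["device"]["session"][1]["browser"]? "Safari"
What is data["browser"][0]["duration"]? 598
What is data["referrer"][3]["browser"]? "Firefox"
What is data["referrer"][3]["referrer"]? "direct"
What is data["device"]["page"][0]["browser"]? "Chrome"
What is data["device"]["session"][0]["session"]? "sess_81620"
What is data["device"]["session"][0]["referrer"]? "facebook"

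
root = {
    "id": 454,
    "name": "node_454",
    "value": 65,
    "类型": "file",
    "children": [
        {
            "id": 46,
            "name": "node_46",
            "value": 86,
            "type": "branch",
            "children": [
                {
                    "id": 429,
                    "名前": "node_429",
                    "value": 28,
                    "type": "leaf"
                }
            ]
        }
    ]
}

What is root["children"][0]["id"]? 46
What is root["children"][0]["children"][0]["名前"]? "node_429"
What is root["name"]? "node_454"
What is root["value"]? 65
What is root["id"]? 454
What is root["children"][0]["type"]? "branch"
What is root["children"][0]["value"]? 86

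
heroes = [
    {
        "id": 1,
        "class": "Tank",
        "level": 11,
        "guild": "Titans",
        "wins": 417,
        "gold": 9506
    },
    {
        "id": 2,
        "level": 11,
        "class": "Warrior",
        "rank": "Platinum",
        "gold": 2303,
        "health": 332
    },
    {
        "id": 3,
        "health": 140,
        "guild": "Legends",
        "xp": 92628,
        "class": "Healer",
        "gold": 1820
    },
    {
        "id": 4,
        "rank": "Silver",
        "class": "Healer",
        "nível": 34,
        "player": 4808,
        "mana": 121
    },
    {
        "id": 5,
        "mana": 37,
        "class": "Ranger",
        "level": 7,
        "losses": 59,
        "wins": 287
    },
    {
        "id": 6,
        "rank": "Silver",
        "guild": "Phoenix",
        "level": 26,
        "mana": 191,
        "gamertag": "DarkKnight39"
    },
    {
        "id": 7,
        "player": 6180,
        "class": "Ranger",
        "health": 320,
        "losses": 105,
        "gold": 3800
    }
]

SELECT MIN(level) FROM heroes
7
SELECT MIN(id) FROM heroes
1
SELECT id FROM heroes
[1, 2, 3, 4, 5, 6, 7]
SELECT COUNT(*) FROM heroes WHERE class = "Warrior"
1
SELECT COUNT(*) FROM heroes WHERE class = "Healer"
2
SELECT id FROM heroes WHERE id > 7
[]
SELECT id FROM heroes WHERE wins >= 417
[1]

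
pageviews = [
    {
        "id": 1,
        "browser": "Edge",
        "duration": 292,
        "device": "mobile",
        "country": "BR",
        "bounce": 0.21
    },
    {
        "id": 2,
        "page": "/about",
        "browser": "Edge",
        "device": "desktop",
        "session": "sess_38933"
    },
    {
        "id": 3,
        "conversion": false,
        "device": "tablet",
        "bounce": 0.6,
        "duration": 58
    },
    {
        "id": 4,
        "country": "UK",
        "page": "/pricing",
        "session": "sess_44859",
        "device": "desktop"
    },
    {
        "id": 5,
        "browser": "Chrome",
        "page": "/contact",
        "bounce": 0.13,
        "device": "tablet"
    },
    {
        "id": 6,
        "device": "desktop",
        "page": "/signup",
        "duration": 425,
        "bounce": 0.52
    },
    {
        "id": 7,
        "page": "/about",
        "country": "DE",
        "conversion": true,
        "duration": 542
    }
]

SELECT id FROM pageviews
[1, 2, 3, 4, 5, 6, 7]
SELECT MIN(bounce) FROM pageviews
0.13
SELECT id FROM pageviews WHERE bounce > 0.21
[3, 6]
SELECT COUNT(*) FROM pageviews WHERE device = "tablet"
2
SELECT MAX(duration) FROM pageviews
542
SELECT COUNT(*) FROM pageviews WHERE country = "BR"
1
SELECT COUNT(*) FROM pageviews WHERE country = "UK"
1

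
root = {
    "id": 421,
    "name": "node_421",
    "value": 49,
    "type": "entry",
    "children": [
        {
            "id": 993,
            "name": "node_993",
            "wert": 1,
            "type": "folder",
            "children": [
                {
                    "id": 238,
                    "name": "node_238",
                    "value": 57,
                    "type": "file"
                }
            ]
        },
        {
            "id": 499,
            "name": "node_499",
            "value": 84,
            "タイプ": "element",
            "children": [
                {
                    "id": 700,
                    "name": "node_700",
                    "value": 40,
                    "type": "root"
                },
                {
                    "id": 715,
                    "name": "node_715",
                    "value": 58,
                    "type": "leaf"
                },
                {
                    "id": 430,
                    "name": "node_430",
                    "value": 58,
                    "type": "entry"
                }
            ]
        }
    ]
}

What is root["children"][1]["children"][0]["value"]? 40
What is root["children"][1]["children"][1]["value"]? 58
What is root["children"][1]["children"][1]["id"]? 715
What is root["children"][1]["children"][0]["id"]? 700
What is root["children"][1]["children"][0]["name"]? "node_700"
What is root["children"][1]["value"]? 84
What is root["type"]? "entry"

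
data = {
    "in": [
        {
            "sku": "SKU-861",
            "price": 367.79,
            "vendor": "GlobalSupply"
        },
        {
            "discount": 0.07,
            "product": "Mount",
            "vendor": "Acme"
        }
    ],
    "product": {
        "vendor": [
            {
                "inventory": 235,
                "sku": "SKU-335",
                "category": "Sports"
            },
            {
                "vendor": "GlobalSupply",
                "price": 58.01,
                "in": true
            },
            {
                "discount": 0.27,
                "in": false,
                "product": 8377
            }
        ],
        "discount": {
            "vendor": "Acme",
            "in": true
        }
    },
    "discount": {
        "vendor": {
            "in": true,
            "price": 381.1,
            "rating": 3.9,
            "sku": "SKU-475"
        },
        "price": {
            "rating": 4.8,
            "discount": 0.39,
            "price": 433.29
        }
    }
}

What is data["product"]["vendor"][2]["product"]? 8377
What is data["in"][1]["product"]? "Mount"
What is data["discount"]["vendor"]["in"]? True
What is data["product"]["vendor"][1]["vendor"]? "GlobalSupply"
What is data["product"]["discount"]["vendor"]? "Acme"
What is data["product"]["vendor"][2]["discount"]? 0.27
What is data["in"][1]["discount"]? 0.07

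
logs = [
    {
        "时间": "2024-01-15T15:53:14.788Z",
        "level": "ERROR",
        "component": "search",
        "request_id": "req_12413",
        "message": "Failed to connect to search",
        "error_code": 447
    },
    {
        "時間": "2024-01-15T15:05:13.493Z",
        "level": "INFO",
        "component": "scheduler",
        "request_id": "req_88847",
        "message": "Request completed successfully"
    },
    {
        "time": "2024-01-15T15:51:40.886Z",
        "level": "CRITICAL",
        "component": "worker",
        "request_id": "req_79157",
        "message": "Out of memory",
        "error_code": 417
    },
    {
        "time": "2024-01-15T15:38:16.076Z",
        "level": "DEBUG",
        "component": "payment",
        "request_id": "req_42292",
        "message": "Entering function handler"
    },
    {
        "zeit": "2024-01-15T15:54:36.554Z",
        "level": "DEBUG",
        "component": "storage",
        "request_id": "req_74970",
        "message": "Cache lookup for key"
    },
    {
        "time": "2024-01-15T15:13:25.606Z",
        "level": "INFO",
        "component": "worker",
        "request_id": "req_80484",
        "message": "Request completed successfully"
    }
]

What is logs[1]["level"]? "INFO"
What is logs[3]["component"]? "payment"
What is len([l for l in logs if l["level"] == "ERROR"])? 1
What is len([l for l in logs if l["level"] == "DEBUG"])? 2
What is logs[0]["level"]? "ERROR"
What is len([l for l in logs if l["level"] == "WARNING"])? 0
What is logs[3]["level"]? "DEBUG"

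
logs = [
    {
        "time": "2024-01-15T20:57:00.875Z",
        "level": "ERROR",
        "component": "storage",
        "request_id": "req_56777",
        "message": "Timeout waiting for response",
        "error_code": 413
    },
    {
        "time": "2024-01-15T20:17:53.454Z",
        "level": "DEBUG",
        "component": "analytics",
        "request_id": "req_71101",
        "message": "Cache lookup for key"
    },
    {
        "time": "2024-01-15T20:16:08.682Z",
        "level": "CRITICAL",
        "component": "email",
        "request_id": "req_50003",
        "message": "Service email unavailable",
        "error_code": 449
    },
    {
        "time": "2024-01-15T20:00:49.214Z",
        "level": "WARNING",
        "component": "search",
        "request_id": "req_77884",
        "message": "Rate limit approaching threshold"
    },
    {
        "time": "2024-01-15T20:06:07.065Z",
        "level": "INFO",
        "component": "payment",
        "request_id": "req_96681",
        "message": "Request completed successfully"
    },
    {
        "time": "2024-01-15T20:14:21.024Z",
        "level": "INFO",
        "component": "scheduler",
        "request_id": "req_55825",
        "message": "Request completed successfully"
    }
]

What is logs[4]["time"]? "2024-01-15T20:06:07.065Z"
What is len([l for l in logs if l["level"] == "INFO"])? 2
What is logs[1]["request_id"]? "req_71101"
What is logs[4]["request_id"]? "req_96681"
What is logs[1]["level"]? "DEBUG"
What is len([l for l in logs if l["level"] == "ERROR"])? 1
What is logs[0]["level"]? "ERROR"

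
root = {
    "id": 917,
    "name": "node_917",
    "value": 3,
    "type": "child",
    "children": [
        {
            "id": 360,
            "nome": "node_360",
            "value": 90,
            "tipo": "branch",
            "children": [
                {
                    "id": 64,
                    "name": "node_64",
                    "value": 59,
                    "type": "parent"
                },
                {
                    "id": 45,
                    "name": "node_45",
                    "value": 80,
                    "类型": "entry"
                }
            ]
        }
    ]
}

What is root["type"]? "child"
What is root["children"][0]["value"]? 90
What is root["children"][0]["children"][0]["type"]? "parent"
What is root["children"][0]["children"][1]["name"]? "node_45"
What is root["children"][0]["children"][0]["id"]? 64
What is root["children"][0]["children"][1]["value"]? 80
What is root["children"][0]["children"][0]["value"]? 59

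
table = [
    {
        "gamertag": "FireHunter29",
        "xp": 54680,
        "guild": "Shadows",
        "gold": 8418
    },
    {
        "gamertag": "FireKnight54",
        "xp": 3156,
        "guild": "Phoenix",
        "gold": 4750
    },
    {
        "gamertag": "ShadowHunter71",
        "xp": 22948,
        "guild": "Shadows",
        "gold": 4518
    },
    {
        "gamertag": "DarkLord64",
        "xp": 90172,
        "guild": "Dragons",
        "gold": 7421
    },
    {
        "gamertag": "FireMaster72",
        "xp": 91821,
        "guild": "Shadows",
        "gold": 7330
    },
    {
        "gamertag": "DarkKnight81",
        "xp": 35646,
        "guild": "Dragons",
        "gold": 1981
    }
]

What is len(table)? 6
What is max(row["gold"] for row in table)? 8418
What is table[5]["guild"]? "Dragons"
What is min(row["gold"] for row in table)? 1981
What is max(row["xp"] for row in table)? 91821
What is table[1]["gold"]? 4750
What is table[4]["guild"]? "Shadows"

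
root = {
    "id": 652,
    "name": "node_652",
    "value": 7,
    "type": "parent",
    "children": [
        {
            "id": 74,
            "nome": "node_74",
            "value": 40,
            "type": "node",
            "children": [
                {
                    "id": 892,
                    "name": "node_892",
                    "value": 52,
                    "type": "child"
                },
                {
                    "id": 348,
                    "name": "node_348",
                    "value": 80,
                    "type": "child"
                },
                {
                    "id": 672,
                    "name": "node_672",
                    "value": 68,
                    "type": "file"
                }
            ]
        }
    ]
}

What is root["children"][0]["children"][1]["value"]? 80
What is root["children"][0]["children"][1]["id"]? 348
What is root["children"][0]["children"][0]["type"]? "child"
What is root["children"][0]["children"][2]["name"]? "node_672"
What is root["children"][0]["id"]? 74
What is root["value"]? 7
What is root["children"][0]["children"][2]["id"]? 672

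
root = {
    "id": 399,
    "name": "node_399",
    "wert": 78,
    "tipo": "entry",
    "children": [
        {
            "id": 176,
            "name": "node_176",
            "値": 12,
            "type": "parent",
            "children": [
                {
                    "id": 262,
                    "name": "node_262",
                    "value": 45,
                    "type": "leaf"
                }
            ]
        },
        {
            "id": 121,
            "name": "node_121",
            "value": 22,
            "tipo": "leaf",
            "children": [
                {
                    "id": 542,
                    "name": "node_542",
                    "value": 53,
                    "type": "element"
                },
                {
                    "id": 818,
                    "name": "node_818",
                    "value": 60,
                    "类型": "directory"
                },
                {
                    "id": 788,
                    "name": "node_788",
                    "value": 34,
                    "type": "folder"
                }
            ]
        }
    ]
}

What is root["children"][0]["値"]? 12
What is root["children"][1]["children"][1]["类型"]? "directory"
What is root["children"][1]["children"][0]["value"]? 53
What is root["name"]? "node_399"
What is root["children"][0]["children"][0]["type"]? "leaf"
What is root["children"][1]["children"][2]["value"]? 34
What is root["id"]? 399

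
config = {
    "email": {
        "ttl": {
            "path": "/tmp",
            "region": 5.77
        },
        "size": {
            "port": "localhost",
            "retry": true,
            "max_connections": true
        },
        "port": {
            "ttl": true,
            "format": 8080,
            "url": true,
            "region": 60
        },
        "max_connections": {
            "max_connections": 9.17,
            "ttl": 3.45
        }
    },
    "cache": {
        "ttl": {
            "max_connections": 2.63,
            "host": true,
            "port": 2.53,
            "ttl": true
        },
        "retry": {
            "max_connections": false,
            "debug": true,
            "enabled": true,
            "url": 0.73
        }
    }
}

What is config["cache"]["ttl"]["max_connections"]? 2.63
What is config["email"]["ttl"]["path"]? "/tmp"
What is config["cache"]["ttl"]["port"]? 2.53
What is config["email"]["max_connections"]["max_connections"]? 9.17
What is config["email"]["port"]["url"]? True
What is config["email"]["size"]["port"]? "localhost"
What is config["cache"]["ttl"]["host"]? True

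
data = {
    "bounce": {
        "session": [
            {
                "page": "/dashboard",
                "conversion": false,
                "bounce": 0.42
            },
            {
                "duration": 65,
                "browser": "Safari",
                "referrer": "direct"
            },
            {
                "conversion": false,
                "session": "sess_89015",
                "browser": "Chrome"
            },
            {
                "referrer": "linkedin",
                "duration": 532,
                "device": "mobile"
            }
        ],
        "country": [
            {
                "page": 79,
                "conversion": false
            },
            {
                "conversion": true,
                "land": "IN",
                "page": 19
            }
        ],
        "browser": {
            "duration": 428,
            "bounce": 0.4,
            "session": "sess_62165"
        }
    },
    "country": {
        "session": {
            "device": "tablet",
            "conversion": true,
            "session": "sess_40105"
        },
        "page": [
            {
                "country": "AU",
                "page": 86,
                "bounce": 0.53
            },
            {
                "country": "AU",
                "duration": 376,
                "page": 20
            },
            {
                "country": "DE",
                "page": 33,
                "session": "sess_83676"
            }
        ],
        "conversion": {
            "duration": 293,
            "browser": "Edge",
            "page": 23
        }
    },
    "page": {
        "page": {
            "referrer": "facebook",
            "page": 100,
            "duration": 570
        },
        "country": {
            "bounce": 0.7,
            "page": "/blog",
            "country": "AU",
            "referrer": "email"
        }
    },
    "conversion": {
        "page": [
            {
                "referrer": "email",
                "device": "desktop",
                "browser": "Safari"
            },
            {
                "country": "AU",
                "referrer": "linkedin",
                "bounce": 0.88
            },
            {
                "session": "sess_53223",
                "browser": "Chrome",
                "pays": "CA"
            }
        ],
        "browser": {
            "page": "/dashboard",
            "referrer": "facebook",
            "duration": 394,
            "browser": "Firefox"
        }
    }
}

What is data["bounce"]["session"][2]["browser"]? "Chrome"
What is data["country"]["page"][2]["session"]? "sess_83676"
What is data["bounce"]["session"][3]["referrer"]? "linkedin"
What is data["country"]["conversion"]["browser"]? "Edge"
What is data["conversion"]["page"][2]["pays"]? "CA"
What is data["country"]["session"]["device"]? "tablet"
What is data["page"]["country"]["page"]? "/blog"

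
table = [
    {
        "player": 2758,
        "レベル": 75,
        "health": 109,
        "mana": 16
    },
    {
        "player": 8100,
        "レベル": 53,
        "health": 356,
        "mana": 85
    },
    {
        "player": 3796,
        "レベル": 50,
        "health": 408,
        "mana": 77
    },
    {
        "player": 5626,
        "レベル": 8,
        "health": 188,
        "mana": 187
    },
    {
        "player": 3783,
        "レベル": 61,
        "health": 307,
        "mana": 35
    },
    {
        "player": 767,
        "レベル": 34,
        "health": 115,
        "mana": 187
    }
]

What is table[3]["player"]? 5626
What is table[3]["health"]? 188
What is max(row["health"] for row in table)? 408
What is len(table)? 6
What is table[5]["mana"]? 187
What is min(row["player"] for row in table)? 767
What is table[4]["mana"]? 35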